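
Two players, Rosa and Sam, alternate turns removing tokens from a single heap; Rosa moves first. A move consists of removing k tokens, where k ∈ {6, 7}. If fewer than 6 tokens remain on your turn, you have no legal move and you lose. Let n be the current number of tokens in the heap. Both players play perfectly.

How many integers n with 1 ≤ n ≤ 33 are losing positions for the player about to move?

Work bottom-up. With no move the player to move loses. Otherwise the position is W if at least one move leads to an L position for the opponent, and L if every move leads to a W.
n=0: no move → L
n=1: no move → L
n=2: no move → L
n=3: no move → L
n=4: no move → L
n=5: no move → L
n=6: reaches L-position 0 → W
n=7: reaches L-position 1 → W
n=8: reaches L-position 2 → W
n=9: reaches L-position 3 → W
n=10: reaches L-position 4 → W
n=11: reaches L-position 5 → W
n=12: reaches L-position 5 → W
n=13: only reaches 7(W), 6(W), all W → L
n=14: only reaches 8(W), 7(W), all W → L
n=15: only reaches 9(W), 8(W), all W → L
n=16: only reaches 10(W), 9(W), all W → L
n=17: only reaches 11(W), 10(W), all W → L
n=18: only reaches 12(W), 11(W), all W → L
n=19: reaches L-position 13 → W
n=20: reaches L-position 14 → W
n=21: reaches L-position 15 → W
n=22: reaches L-position 16 → W
n=23: reaches L-position 17 → W
n=24: reaches L-position 18 → W
n=25: reaches L-position 18 → W
n=26: only reaches 20(W), 19(W), all W → L
n=27: only reaches 21(W), 20(W), all W → L
n=28: only reaches 22(W), 21(W), all W → L
n=29: only reaches 23(W), 22(W), all W → L
n=30: only reaches 24(W), 23(W), all W → L
n=31: only reaches 25(W), 24(W), all W → L
n=32: reaches L-position 26 → W
n=33: reaches L-position 27 → W
L entries with 1 ≤ n ≤ 33 (n=0 is outside the asked range and is not counted): n = 1, 2, 3, 4, 5, 13, 14, 15, 16, 17, 18, 26, 27, 28, 29, 30, 31; that makes 17.

17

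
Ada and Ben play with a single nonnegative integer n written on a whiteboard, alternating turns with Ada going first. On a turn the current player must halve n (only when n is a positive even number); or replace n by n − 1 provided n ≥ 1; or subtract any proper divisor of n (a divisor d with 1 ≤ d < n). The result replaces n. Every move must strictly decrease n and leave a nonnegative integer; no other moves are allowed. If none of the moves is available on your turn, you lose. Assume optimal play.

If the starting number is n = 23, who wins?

Work bottom-up. With no move the player to move loses. Otherwise the position is W if at least one move leads to an L position for the opponent, and L if every move leads to a W.
n=0: no move → L
n=1: →0(L), so W
n=2: →1(W) only, which is W, so L
n=3: →2(L), so W
n=4: →2(L), so W
n=5: →4(W) only, which is W, so L
n=6: →5(L), so W
n=7: →6(W) only, which is W, so L
n=8: →7(L), so W
n=9: →6(W), 8(W) — all W, so L
n=10: →5(L), so W
n=11: →10(W) only, which is W, so L
n=12: →9(L), so W
n=13: →12(W) only, which is W, so L
n=14: →7(L), so W
n=15: →10(W), 12(W), 14(W) — all W, so L
n=16: →15(L), so W
n=17: →16(W) only, which is W, so L
n=18: →9(L), so W
n=19: →18(W) only, which is W, so L
n=20: →15(L), so W
n=21: →14(W), 18(W), 20(W) — all W, so L
n=22: →11(L), so W
n=23: →22(W) only, which is W, so L
The starting position 23 is L: whatever Ada does, the opponent receives a W position.

Ben wins.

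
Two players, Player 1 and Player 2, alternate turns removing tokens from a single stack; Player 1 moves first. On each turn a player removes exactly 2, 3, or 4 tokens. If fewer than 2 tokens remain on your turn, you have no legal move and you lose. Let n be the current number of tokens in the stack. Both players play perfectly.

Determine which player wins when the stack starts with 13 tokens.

Compute win/loss labels from the base case upward. A position with no move is L. Any other position is W if it can reach an L in one move, else L.
n=0: no move → L
n=1: no move → L
n=2: W (go to 0, an L position)
n=3: W (go to 1, an L position)
n=4: W (go to 1, an L position)
n=5: W (go to 1, an L position)
n=6: L (options 4(W), 3(W), 2(W) are all W)
n=7: L (options 5(W), 4(W), 3(W) are all W)
n=8: W (go to 6, an L position)
n=9: W (go to 7, an L position)
n=10: W (go to 7, an L position)
n=11: W (go to 7, an L position)
n=12: L (options 10(W), 9(W), 8(W) are all W)
n=13: L (options 11(W), 10(W), 9(W) are all W)
The starting position 13 is L: whatever Player 1 does, the opponent receives a W position.

Player 2 wins.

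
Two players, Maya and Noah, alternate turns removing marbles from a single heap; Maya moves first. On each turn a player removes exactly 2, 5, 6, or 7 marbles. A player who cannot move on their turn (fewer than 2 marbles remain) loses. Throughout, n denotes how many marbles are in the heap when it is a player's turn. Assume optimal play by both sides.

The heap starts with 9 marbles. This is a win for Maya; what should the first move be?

Remove 5, leaving 4.

Positions with no move are L. A position that does have a move is losing for the player to move precisely when every available move leads to a winning position for the opponent. Fill in the labels:
n=0: no move → L
n=1: no move → L
n=2: →0(L), so W
n=3: →1(L), so W
n=4: →2(W) only, which is W, so L
n=5: →0(L), so W
n=6: →4(L), so W
n=7: →1(L), so W
n=8: →1(L), so W
n=9: →4(L), so W
From 9, the L positions reachable in one move are: 4.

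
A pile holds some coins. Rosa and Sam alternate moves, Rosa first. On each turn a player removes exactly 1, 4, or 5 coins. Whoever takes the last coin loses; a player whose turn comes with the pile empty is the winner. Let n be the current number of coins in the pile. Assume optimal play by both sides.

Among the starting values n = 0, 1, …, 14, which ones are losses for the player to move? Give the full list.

Use the standard recursion: the mover wins at a terminal position; elsewhere, the mover wins exactly when some move hands the opponent an L position.
n=0: no move; the opponent has just taken the last coin and therefore loses → W
n=1: the only move is to 0(W), a W ⇒ L
n=2: can move to 1, which is L ⇒ W
n=3: the only move is to 2(W), a W ⇒ L
n=4: can move to 3, which is L ⇒ W
n=5: can move to 1, which is L ⇒ W
n=6: can move to 1, which is L ⇒ W
n=7: can move to 3, which is L ⇒ W
n=8: can move to 3, which is L ⇒ W
n=9: moves to 8(W), 5(W), 4(W); every one is W ⇒ L
n=10: can move to 9, which is L ⇒ W
n=11: moves to 10(W), 7(W), 6(W); every one is W ⇒ L
n=12: can move to 11, which is L ⇒ W
n=13: can move to 9, which is L ⇒ W
n=14: can move to 9, which is L ⇒ W
The losing starting values of n are exactly the entries labelled L in this table (4 of them).

1, 3, 9, 11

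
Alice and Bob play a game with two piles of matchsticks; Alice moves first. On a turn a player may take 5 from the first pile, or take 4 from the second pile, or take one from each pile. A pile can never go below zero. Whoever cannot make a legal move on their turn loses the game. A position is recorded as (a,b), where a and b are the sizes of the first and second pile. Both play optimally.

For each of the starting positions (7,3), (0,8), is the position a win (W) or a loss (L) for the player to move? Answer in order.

Work bottom-up. With no move the player to move loses. Otherwise the position is W if at least one move leads to an L position for the opponent, and L if every move leads to a W.
No move ever increases a pile, so every position that can arise here has a ≤ 7 and b ≤ 8; it is enough to label the cells with 0 ≤ a ≤ 7 and 0 ≤ b ≤ 8.
Every move lowers a or b (never raises either), so fill the grid row by row in increasing a, and left to right within a row: each cell's successors are then already labelled.
      b=0  b=1  b=2  b=3  b=4  b=5  b=6  b=7  b=8
a=0:    L    L    L    L    W    W    W    W    L
a=1:    L    W    W    W    W    L    L    L    L
a=2:    L    W    L    L    W    L    W    W    W
a=3:    L    W    L    W    W    L    W    L    L
a=4:    L    W    L    W    W    L    W    L    W
a=5:    W    W    W    W    L    L    W    L    W
a=6:    W    L    L    L    L    W    W    W    W
a=7:    W    L    W    W    W    W    L    L    L
Cells with no legal move (terminal, hence L): (0,0), (0,1), (0,2), (0,3), (1,0), (2,0), (3,0), (4,0).
The remaining L cells, each justified by listing all of its moves:
(0,8): →(0,4)(W) only, which is W, so L
(1,5): →(1,1)(W), (0,4)(W) — all W, so L
(1,6): →(1,2)(W), (0,5)(W) — all W, so L
(1,7): →(1,3)(W), (0,6)(W) — all W, so L
(1,8): →(1,4)(W), (0,7)(W) — all W, so L
(2,2): →(1,1)(W) only, which is W, so L
(2,3): →(1,2)(W) only, which is W, so L
(2,5): →(2,1)(W), (1,4)(W) — all W, so L
(3,2): →(2,1)(W) only, which is W, so L
(3,5): →(3,1)(W), (2,4)(W) — all W, so L
(3,7): →(3,3)(W), (2,6)(W) — all W, so L
(3,8): →(3,4)(W), (2,7)(W) — all W, so L
(4,2): →(3,1)(W) only, which is W, so L
(4,5): →(4,1)(W), (3,4)(W) — all W, so L
(4,7): →(4,3)(W), (3,6)(W) — all W, so L
(5,4): →(0,4)(W), (5,0)(W), (4,3)(W) — all W, so L
(5,5): →(0,5)(W), (5,1)(W), (4,4)(W) — all W, so L
(5,7): →(0,7)(W), (5,3)(W), (4,6)(W) — all W, so L
(6,1): →(1,1)(W), (5,0)(W) — all W, so L
(6,2): →(1,2)(W), (5,1)(W) — all W, so L
(6,3): →(1,3)(W), (5,2)(W) — all W, so L
(6,4): →(1,4)(W), (6,0)(W), (5,3)(W) — all W, so L
(7,1): →(2,1)(W), (6,0)(W) — all W, so L
(7,6): →(2,6)(W), (7,2)(W), (6,5)(W) — all W, so L
(7,7): →(2,7)(W), (7,3)(W), (6,6)(W) — all W, so L
(7,8): →(2,8)(W), (7,4)(W), (6,7)(W) — all W, so L
Every other cell has at least one move into one of the L cells above, so it is W.
(7,3): the move to (2,3) reaches an L cell, so W
(0,8): one of the L cells justified above, so L

(7,3): W, (0,8): L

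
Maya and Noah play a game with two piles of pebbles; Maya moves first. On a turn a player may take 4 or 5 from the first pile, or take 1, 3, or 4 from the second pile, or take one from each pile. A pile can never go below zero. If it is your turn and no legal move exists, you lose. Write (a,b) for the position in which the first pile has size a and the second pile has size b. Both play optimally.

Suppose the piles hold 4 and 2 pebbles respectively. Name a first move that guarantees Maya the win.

Label each position W (a win for the player to move) or L (a loss). A position with no legal move is L; any other position is W exactly when some move reaches an L, and L when every move reaches a W.
No move ever increases a pile, so every position that can arise here has a ≤ 4 and b ≤ 2; it is enough to label the cells with 0 ≤ a ≤ 4 and 0 ≤ b ≤ 2.
Every move lowers a or b (never raises either), so fill the grid row by row in increasing a, and left to right within a row: each cell's successors are then already labelled.
      b=0  b=1  b=2
a=0:    L    W    L
a=1:    L    W    L
a=2:    L    W    L
a=3:    L    W    L
a=4:    W    W    W
Cells with no legal move (terminal, hence L): (0,0), (1,0), (2,0), (3,0).
The remaining L cells, each justified by listing all of its moves:
(0,2): the only move is to (0,1)(W), a W ⇒ L
(1,2): moves to (1,1)(W), (0,1)(W); every one is W ⇒ L
(2,2): moves to (2,1)(W), (1,1)(W); every one is W ⇒ L
(3,2): moves to (3,1)(W), (2,1)(W); every one is W ⇒ L
Every other cell has at least one move into one of the L cells above, so it is W.
From (4,2), the L positions reachable in one move are: (0,2).

Move to (0,2).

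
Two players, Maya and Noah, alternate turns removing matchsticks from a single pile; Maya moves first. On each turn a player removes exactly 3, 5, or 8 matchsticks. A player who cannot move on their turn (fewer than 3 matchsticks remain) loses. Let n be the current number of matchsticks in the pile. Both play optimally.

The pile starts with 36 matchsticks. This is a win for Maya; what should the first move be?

Use the standard recursion: the mover loses at a terminal position; elsewhere, the mover wins exactly when some move hands the opponent an L position.
n=0: no move → L
n=1: no move → L
n=2: no move → L
n=3: W (go to 0, an L position)
n=4: W (go to 1, an L position)
n=5: W (go to 2, an L position)
n=6: W (go to 1, an L position)
n=7: W (go to 2, an L position)
n=8: W (go to 0, an L position)
n=9: W (go to 1, an L position)
n=10: W (go to 2, an L position)
n=11: L (options 8(W), 6(W), 3(W) are all W)
n=12: L (options 9(W), 7(W), 4(W) are all W)
n=13: L (options 10(W), 8(W), 5(W) are all W)
n=14: W (go to 11, an L position)
n=15: W (go to 12, an L position)
n=16: W (go to 13, an L position)
n=17: W (go to 12, an L position)
n=18: W (go to 13, an L position)
n=19: W (go to 11, an L position)
n=20: W (go to 12, an L position)
n=21: W (go to 13, an L position)
n=22: L (options 19(W), 17(W), 14(W) are all W)
n=23: L (options 20(W), 18(W), 15(W) are all W)
n=24: L (options 21(W), 19(W), 16(W) are all W)
n=25: W (go to 22, an L position)
n=26: W (go to 23, an L position)
n=27: W (go to 24, an L position)
n=28: W (go to 23, an L position)
n=29: W (go to 24, an L position)
n=30: W (go to 22, an L position)
n=31: W (go to 23, an L position)
n=32: W (go to 24, an L position)
n=33: L (options 30(W), 28(W), 25(W) are all W)
n=34: L (options 31(W), 29(W), 26(W) are all W)
n=35: L (options 32(W), 30(W), 27(W) are all W)
n=36: W (go to 33, an L position)
From 36, the L positions reachable in one move are: 33.

Remove 3, leaving 33.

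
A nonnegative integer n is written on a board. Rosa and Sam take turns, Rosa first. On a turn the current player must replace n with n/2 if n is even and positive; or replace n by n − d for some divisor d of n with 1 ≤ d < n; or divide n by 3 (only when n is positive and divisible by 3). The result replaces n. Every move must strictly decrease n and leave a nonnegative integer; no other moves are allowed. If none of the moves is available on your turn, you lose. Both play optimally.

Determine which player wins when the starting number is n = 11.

Sam wins.

Positions with no move are L. A position that does have a move is losing for the player to move precisely when every available move leads to a winning position for the opponent. Fill in the labels:
n=0: no move → L
n=1: no move → L
n=2: →1(L), so W
n=3: →1(L), so W
n=4: →2(W), 3(W) — all W, so L
n=5: →4(L), so W
n=6: →4(L), so W
n=7: →6(W) only, which is W, so L
n=8: →4(L), so W
n=9: →3(W), 6(W), 8(W) — all W, so L
n=10: →9(L), so W
n=11: →10(W) only, which is W, so L
Every move from 11 reaches a W position, so the mover loses.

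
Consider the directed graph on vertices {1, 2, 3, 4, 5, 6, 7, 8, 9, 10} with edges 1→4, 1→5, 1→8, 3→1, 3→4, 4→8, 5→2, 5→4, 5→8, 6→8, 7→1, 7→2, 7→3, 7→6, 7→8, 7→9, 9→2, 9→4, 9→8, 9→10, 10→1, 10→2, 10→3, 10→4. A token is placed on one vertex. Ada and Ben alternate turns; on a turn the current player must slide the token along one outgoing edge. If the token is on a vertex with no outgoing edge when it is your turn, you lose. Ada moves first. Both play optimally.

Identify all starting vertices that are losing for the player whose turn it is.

Work bottom-up. With no move the player to move loses. Otherwise the position is W if at least one move leads to an L position for the opponent, and L if every move leads to a W.
Every edge goes from a vertex to one that appears earlier in the order 2, 8, 4, 5, 1, 3, 10, 9, 6, 7, so processing vertices in that order labels each vertex after all of its successors.
2: no outgoing edge → L
8: no outgoing edge → L
4: reaches L-position 8 → W
5: reaches L-position 8 → W
1: reaches L-position 8 → W
3: only reaches 1(W), 4(W), all W → L
10: reaches L-position 3 → W
9: reaches L-position 8 → W
6: reaches L-position 8 → W
7: reaches L-position 3 → W
The losing starting vertices are exactly the entries labelled L in this table (3 of them).

2, 3, 8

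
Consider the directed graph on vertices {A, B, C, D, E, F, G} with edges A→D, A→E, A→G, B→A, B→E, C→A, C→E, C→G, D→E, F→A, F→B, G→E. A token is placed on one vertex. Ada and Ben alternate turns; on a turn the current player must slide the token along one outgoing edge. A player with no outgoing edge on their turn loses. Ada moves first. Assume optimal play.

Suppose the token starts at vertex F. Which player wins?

Ben wins.

Build the W/L table. Terminal = L. A non-terminal position is W if it has a move to some L; otherwise it is L.
Every edge goes from a vertex to one that appears earlier in the order E, D, G, A, C, B, F, so processing vertices in that order labels each vertex after all of its successors.
E: no outgoing edge → L
D: can move to E, which is L ⇒ W
G: can move to E, which is L ⇒ W
A: can move to E, which is L ⇒ W
C: can move to E, which is L ⇒ W
B: can move to E, which is L ⇒ W
F: moves to B(W), A(W); every one is W ⇒ L
Every move from F reaches a W position, so the mover loses.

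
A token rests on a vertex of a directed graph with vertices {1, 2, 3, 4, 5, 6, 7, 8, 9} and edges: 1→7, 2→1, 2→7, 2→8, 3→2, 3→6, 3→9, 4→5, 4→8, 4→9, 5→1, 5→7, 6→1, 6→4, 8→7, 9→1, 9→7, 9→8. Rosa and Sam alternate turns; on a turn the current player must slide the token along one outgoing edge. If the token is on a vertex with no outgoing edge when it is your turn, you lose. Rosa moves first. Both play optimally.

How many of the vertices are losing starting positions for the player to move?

Compute win/loss labels from the base case upward. A position with no move is L. Any other position is W if it can reach an L in one move, else L.
Every edge goes from a vertex to one that appears earlier in the order 7, 8, 1, 2, 5, 9, 4, 6, 3, so processing vertices in that order labels each vertex after all of its successors.
7: no outgoing edge → L
8: →7(L), so W
1: →7(L), so W
2: →7(L), so W
5: →7(L), so W
9: →7(L), so W
4: →9(W), 5(W), 8(W) — all W, so L
6: →4(L), so W
3: →6(W), 9(W), 2(W) — all W, so L
The L vertices are 3, 4, 7; that is 3 in all.

3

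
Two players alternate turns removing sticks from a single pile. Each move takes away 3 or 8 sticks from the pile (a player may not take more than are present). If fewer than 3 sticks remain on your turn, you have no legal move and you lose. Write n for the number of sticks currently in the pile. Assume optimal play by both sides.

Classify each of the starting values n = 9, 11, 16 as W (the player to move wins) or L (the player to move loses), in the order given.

9: W, 11: L, 16: W

Classify positions by backward induction: terminal positions (no move available) are L. From any other position, the mover wins iff some move reaches an L.
n=0: no move → L
n=1: no move → L
n=2: no move → L
n=3: can move to 0, which is L ⇒ W
n=4: can move to 1, which is L ⇒ W
n=5: can move to 2, which is L ⇒ W
n=6: the only move is to 3(W), a W ⇒ L
n=7: the only move is to 4(W), a W ⇒ L
n=8: can move to 0, which is L ⇒ W
n=9: can move to 6, which is L ⇒ W
n=10: can move to 7, which is L ⇒ W
n=11: moves to 8(W), 3(W); every one is W ⇒ L
n=12: moves to 9(W), 4(W); every one is W ⇒ L
n=13: moves to 10(W), 5(W); every one is W ⇒ L
n=14: can move to 11, which is L ⇒ W
n=15: can move to 12, which is L ⇒ W
n=16: can move to 13, which is L ⇒ W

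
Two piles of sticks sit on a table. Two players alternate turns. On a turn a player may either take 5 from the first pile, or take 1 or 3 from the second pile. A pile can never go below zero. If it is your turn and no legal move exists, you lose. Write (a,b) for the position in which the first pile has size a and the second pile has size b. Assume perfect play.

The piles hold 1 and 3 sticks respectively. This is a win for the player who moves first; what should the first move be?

Positions with no move are L. A position that does have a move is losing for the player to move precisely when every available move leads to a winning position for the opponent. Fill in the labels:
No move ever increases a pile, so every position that can arise here has a ≤ 1 and b ≤ 3; it is enough to label the cells with 0 ≤ a ≤ 1 and 0 ≤ b ≤ 3.
Every move lowers a or b (never raises either), so fill the grid row by row in increasing a, and left to right within a row: each cell's successors are then already labelled.
      b=0  b=1  b=2  b=3
a=0:    L    W    L    W
a=1:    L    W    L    W
Cells with no legal move (terminal, hence L): (0,0), (1,0).
The remaining L cells, each justified by listing all of its moves:
(0,2): L (sole option (0,1)(W) is W)
(1,2): L (sole option (1,1)(W) is W)
Every other cell has at least one move into one of the L cells above, so it is W.
From (1,3), the L positions reachable in one move are: (1,2), (1,0). Any move reaching one of these is winning.

Move to (1,2).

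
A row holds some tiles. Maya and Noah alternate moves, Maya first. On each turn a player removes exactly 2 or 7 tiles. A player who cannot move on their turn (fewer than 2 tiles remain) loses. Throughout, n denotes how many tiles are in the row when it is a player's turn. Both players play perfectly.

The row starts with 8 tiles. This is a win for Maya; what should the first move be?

Remove 7, leaving 1.

Build the W/L table. Terminal = L. A non-terminal position is W if it has a move to some L; otherwise it is L.
n=0: no move → L
n=1: no move → L
n=2: can move to 0, which is L ⇒ W
n=3: can move to 1, which is L ⇒ W
n=4: the only move is to 2(W), a W ⇒ L
n=5: the only move is to 3(W), a W ⇒ L
n=6: can move to 4, which is L ⇒ W
n=7: can move to 5, which is L ⇒ W
n=8: can move to 1, which is L ⇒ W
From 8, the L positions reachable in one move are: 1.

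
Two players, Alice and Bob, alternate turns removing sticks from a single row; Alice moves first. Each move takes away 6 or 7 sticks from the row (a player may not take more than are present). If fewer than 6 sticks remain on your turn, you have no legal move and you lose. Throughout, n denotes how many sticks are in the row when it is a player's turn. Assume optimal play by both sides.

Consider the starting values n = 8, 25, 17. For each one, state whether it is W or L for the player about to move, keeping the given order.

Positions with no move are L. A position that does have a move is losing for the player to move precisely when every available move leads to a winning position for the opponent. Fill in the labels:
n=0: no move → L
n=1: no move → L
n=2: no move → L
n=3: no move → L
n=4: no move → L
n=5: no move → L
n=6: →0(L), so W
n=7: →1(L), so W
n=8: →2(L), so W
n=9: →3(L), so W
n=10: →4(L), so W
n=11: →5(L), so W
n=12: →5(L), so W
n=13: →7(W), 6(W) — all W, so L
n=14: →8(W), 7(W) — all W, so L
n=15: →9(W), 8(W) — all W, so L
n=16: →10(W), 9(W) — all W, so L
n=17: →11(W), 10(W) — all W, so L
n=18: →12(W), 11(W) — all W, so L
n=19: →13(L), so W
n=20: →14(L), so W
n=21: →15(L), so W
n=22: →16(L), so W
n=23: →17(L), so W
n=24: →18(L), so W
n=25: →18(L), so W

8: W, 25: W, 17: L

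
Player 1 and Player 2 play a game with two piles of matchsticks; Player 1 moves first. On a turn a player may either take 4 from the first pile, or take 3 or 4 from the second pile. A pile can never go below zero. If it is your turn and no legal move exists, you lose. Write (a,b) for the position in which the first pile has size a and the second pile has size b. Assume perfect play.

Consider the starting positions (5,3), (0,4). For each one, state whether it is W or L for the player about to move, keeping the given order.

(5,3): L, (0,4): W

Label each position W (a win for the player to move) or L (a loss). A position with no legal move is L; any other position is W exactly when some move reaches an L, and L when every move reaches a W.
No move ever increases a pile, so every position that can arise here has a ≤ 5 and b ≤ 4; it is enough to label the cells with 0 ≤ a ≤ 5 and 0 ≤ b ≤ 4.
Every move lowers a or b (never raises either), so fill the grid row by row in increasing a, and left to right within a row: each cell's successors are then already labelled.
      b=0  b=1  b=2  b=3  b=4
a=0:    L    L    L    W    W
a=1:    L    L    L    W    W
a=2:    L    L    L    W    W
a=3:    L    L    L    W    W
a=4:    W    W    W    L    L
a=5:    W    W    W    L    L
Cells with no legal move (terminal, hence L): (0,0), (0,1), (0,2), (1,0), (1,1), (1,2), (2,0), (2,1), (2,2), (3,0), (3,1), (3,2).
The remaining L cells, each justified by listing all of its moves:
(4,3): →(0,3)(W), (4,0)(W) — all W, so L
(4,4): →(0,4)(W), (4,1)(W), (4,0)(W) — all W, so L
(5,3): →(1,3)(W), (5,0)(W) — all W, so L
(5,4): →(1,4)(W), (5,1)(W), (5,0)(W) — all W, so L
Every other cell has at least one move into one of the L cells above, so it is W.
(5,3): one of the L cells justified above, so L
(0,4): the move to (0,1) reaches an L cell, so W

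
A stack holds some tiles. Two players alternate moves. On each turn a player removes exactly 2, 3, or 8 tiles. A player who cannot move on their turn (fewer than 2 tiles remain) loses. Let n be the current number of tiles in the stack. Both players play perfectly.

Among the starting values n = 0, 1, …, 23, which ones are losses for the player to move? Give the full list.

0, 1, 5, 6, 10, 11, 15, 16, 20, 21

Work bottom-up. With no move the player to move loses. Otherwise the position is W if at least one move leads to an L position for the opponent, and L if every move leads to a W.
n=0: no move → L
n=1: no move → L
n=2: reaches L-position 0 → W
n=3: reaches L-position 1 → W
n=4: reaches L-position 1 → W
n=5: only reaches 3(W), 2(W), all W → L
n=6: only reaches 4(W), 3(W), all W → L
n=7: reaches L-position 5 → W
n=8: reaches L-position 6 → W
n=9: reaches L-position 6 → W
n=10: only reaches 8(W), 7(W), 2(W), all W → L
n=11: only reaches 9(W), 8(W), 3(W), all W → L
n=12: reaches L-position 10 → W
n=13: reaches L-position 11 → W
n=14: reaches L-position 11 → W
n=15: only reaches 13(W), 12(W), 7(W), all W → L
n=16: only reaches 14(W), 13(W), 8(W), all W → L
n=17: reaches L-position 15 → W
n=18: reaches L-position 16 → W
n=19: reaches L-position 16 → W
n=20: only reaches 18(W), 17(W), 12(W), all W → L
n=21: only reaches 19(W), 18(W), 13(W), all W → L
n=22: reaches L-position 20 → W
n=23: reaches L-position 21 → W
The losing starting values of n are exactly the entries labelled L in this table (10 of them).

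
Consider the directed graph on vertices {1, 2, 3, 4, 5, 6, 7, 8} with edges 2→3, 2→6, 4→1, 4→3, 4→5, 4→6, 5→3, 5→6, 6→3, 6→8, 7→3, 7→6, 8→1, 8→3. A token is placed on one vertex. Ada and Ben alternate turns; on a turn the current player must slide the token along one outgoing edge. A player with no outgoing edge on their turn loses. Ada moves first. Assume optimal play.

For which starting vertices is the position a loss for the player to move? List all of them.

1, 3

Use the standard recursion: the mover loses at a terminal position; elsewhere, the mover wins exactly when some move hands the opponent an L position.
Every edge goes from a vertex to one that appears earlier in the order 1, 3, 8, 6, 5, 4, 7, 2, so processing vertices in that order labels each vertex after all of its successors.
1: no outgoing edge → L
3: no outgoing edge → L
8: →3(L), so W
6: →3(L), so W
5: →3(L), so W
4: →3(L), so W
7: →3(L), so W
2: →3(L), so W
Reading off the rows marked L gives the requested list; there are 2 such vertices.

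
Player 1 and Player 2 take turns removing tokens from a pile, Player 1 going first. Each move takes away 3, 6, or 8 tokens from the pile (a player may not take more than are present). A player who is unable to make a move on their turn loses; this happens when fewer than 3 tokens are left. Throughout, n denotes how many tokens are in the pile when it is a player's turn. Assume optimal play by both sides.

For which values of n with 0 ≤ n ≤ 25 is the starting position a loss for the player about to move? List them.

0, 1, 2, 11, 12, 13, 22, 23, 24

Compute win/loss labels from the base case upward. A position with no move is L. Any other position is W if it can reach an L in one move, else L.
n=0: no move → L
n=1: no move → L
n=2: no move → L
n=3: reaches L-position 0 → W
n=4: reaches L-position 1 → W
n=5: reaches L-position 2 → W
n=6: reaches L-position 0 → W
n=7: reaches L-position 1 → W
n=8: reaches L-position 2 → W
n=9: reaches L-position 1 → W
n=10: reaches L-position 2 → W
n=11: only reaches 8(W), 5(W), 3(W), all W → L
n=12: only reaches 9(W), 6(W), 4(W), all W → L
n=13: only reaches 10(W), 7(W), 5(W), all W → L
n=14: reaches L-position 11 → W
n=15: reaches L-position 12 → W
n=16: reaches L-position 13 → W
n=17: reaches L-position 11 → W
n=18: reaches L-position 12 → W
n=19: reaches L-position 13 → W
n=20: reaches L-position 12 → W
n=21: reaches L-position 13 → W
n=22: only reaches 19(W), 16(W), 14(W), all W → L
n=23: only reaches 20(W), 17(W), 15(W), all W → L
n=24: only reaches 21(W), 18(W), 16(W), all W → L
n=25: reaches L-position 22 → W
The losing starting values of n are exactly the entries labelled L in this table (9 of them).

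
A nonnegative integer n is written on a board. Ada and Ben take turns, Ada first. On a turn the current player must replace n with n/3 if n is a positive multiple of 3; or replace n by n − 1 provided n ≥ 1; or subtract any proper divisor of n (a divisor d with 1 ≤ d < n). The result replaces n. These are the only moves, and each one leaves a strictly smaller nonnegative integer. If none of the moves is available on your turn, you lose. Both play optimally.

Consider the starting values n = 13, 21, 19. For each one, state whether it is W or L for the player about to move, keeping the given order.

13: L, 21: W, 19: L

Classify positions by backward induction: terminal positions (no move available) are L. From any other position, the mover wins iff some move reaches an L.
n=0: no move → L
n=1: reaches L-position 0 → W
n=2: only reaches 1(W), which is W → L
n=3: reaches L-position 2 → W
n=4: reaches L-position 2 → W
n=5: only reaches 4(W), which is W → L
n=6: reaches L-position 2 → W
n=7: only reaches 6(W), which is W → L
n=8: reaches L-position 7 → W
n=9: only reaches 3(W), 6(W), 8(W), all W → L
n=10: reaches L-position 5 → W
n=11: only reaches 10(W), which is W → L
n=12: reaches L-position 9 → W
n=13: only reaches 12(W), which is W → L
n=14: reaches L-position 7 → W
n=15: reaches L-position 5 → W
n=16: only reaches 8(W), 12(W), 14(W), 15(W), all W → L
n=17: reaches L-position 16 → W
n=18: reaches L-position 9 → W
n=19: only reaches 18(W), which is W → L
n=20: reaches L-position 16 → W
n=21: reaches L-position 7 → W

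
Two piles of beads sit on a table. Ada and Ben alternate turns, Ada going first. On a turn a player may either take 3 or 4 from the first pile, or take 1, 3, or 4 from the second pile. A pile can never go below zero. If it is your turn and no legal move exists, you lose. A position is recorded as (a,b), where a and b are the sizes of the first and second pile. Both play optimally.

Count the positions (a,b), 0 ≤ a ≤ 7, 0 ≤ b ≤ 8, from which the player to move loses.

Work bottom-up. With no move the player to move loses. Otherwise the position is W if at least one move leads to an L position for the opponent, and L if every move leads to a W.
Every move lowers a or b (never raises either), so fill the grid row by row in increasing a, and left to right within a row: each cell's successors are then already labelled.
      b=0  b=1  b=2  b=3  b=4  b=5  b=6  b=7  b=8
a=0:    L    W    L    W    W    W    W    L    W
a=1:    L    W    L    W    W    W    W    L    W
a=2:    L    W    L    W    W    W    W    L    W
a=3:    W    L    W    L    W    W    W    W    L
a=4:    W    L    W    L    W    W    W    W    L
a=5:    W    L    W    L    W    W    W    W    L
a=6:    W    W    W    W    L    W    L    W    W
a=7:    L    W    L    W    W    W    W    L    W
Cells with no legal move (terminal, hence L): (0,0), (1,0), (2,0).
The remaining L cells, each justified by listing all of its moves:
(0,2): L (sole option (0,1)(W) is W)
(0,7): L (options (0,6)(W), (0,4)(W), (0,3)(W) are all W)
(1,2): L (sole option (1,1)(W) is W)
(1,7): L (options (1,6)(W), (1,4)(W), (1,3)(W) are all W)
(2,2): L (sole option (2,1)(W) is W)
(2,7): L (options (2,6)(W), (2,4)(W), (2,3)(W) are all W)
(3,1): L (options (0,1)(W), (3,0)(W) are all W)
(3,3): L (options (0,3)(W), (3,2)(W), (3,0)(W) are all W)
(3,8): L (options (0,8)(W), (3,7)(W), (3,5)(W), (3,4)(W) are all W)
(4,1): L (options (1,1)(W), (0,1)(W), (4,0)(W) are all W)
(4,3): L (options (1,3)(W), (0,3)(W), (4,2)(W), (4,0)(W) are all W)
(4,8): L (options (1,8)(W), (0,8)(W), (4,7)(W), (4,5)(W), (4,4)(W) are all W)
(5,1): L (options (2,1)(W), (1,1)(W), (5,0)(W) are all W)
(5,3): L (options (2,3)(W), (1,3)(W), (5,2)(W), (5,0)(W) are all W)
(5,8): L (options (2,8)(W), (1,8)(W), (5,7)(W), (5,5)(W), (5,4)(W) are all W)
(6,4): L (options (3,4)(W), (2,4)(W), (6,3)(W), (6,1)(W), (6,0)(W) are all W)
(6,6): L (options (3,6)(W), (2,6)(W), (6,5)(W), (6,3)(W), (6,2)(W) are all W)
(7,0): L (options (4,0)(W), (3,0)(W) are all W)
(7,2): L (options (4,2)(W), (3,2)(W), (7,1)(W) are all W)
(7,7): L (options (4,7)(W), (3,7)(W), (7,6)(W), (7,4)(W), (7,3)(W) are all W)
Every other cell has at least one move into one of the L cells above, so it is W.
L cells per row: a=0: 3, a=1: 3, a=2: 3, a=3: 3, a=4: 3, a=5: 3, a=6: 2, a=7: 3; total 23.

23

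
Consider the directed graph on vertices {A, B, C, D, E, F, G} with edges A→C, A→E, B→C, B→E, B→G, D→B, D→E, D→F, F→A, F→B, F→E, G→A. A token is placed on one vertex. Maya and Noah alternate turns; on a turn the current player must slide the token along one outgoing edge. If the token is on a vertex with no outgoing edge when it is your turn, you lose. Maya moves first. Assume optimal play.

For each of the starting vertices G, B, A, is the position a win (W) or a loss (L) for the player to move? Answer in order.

Use the standard recursion: the mover loses at a terminal position; elsewhere, the mover wins exactly when some move hands the opponent an L position.
Every edge goes from a vertex to one that appears earlier in the order C, E, A, G, B, F, D, so processing vertices in that order labels each vertex after all of its successors.
C: no outgoing edge → L
E: no outgoing edge → L
A: reaches L-position E → W
G: only reaches A(W), which is W → L
B: reaches L-position G → W
F: reaches L-position E → W
D: reaches L-position E → W

G: L, B: W, A: W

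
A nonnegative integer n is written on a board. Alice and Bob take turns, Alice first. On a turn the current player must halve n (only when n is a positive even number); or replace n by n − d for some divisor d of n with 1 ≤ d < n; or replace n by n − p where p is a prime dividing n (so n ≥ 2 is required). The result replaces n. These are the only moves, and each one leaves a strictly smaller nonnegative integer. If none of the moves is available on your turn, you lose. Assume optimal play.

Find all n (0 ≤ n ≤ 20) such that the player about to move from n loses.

Positions with no move are L. A position that does have a move is losing for the player to move precisely when every available move leads to a winning position for the opponent. Fill in the labels:
n=0: no move → L
n=1: no move → L
n=2: W (go to 0, an L position)
n=3: W (go to 0, an L position)
n=4: L (options 2(W), 3(W) are all W)
n=5: W (go to 0, an L position)
n=6: W (go to 4, an L position)
n=7: W (go to 0, an L position)
n=8: W (go to 4, an L position)
n=9: L (options 6(W), 8(W) are all W)
n=10: W (go to 9, an L position)
n=11: W (go to 0, an L position)
n=12: W (go to 9, an L position)
n=13: W (go to 0, an L position)
n=14: L (options 7(W), 12(W), 13(W) are all W)
n=15: W (go to 14, an L position)
n=16: W (go to 14, an L position)
n=17: W (go to 0, an L position)
n=18: W (go to 9, an L position)
n=19: W (go to 0, an L position)
n=20: L (options 10(W), 15(W), 16(W), 18(W), 19(W) are all W)
The losing starting values of n are exactly the entries labelled L in this table (6 of them).

0, 1, 4, 9, 14, 20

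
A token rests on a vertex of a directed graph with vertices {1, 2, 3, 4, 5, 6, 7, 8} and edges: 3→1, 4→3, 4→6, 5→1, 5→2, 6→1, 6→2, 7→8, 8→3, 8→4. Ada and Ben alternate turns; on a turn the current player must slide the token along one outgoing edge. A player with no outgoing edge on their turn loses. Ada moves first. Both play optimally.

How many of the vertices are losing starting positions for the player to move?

4

Classify positions by backward induction: terminal positions (no move available) are L. From any other position, the mover wins iff some move reaches an L.
Every edge goes from a vertex to one that appears earlier in the order 2, 1, 6, 3, 4, 5, 8, 7, so processing vertices in that order labels each vertex after all of its successors.
2: no outgoing edge → L
1: no outgoing edge → L
6: →1(L), so W
3: →1(L), so W
4: →3(W), 6(W) — all W, so L
5: →1(L), so W
8: →4(L), so W
7: →8(W) only, which is W, so L
The L vertices are 1, 2, 4, 7; that is 4 in all.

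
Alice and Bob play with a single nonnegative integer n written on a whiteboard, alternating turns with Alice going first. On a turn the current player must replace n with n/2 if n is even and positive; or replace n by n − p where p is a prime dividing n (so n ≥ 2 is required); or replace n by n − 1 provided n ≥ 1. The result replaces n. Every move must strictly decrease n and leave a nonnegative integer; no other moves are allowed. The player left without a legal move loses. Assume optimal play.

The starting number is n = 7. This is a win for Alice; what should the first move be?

Build the W/L table. Terminal = L. A non-terminal position is W if it has a move to some L; otherwise it is L.
n=0: no move → L
n=1: reaches L-position 0 → W
n=2: reaches L-position 0 → W
n=3: reaches L-position 0 → W
n=4: only reaches 2(W), 3(W), all W → L
n=5: reaches L-position 0 → W
n=6: reaches L-position 4 → W
n=7: reaches L-position 0 → W
From 7, the L positions reachable in one move are: 0.

Move to 0.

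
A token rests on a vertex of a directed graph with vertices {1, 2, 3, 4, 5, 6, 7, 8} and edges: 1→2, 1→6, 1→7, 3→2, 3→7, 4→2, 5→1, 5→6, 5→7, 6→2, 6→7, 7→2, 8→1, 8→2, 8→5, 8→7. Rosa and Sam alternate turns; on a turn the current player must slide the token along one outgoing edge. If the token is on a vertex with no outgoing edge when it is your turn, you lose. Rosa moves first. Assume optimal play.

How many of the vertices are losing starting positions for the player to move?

Use the standard recursion: the mover loses at a terminal position; elsewhere, the mover wins exactly when some move hands the opponent an L position.
Every edge goes from a vertex to one that appears earlier in the order 2, 7, 6, 1, 5, 8, 4, 3, so processing vertices in that order labels each vertex after all of its successors.
2: no outgoing edge → L
7: →2(L), so W
6: →2(L), so W
1: →2(L), so W
5: →1(W), 6(W), 7(W) — all W, so L
8: →5(L), so W
4: →2(L), so W
3: →2(L), so W
The L vertices are 2, 5; that is 2 in all.

2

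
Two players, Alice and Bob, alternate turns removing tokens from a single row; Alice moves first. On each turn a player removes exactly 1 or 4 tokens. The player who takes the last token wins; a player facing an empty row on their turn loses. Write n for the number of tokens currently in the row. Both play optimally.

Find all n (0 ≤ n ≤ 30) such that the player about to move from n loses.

Label each position W (a win for the player to move) or L (a loss). A position with no legal move is L; any other position is W exactly when some move reaches an L, and L when every move reaches a W.
n=0: no move → L
n=1: W (go to 0, an L position)
n=2: L (sole option 1(W) is W)
n=3: W (go to 2, an L position)
n=4: W (go to 0, an L position)
n=5: L (options 4(W), 1(W) are all W)
n=6: W (go to 5, an L position)
n=7: L (options 6(W), 3(W) are all W)
n=8: W (go to 7, an L position)
n=9: W (go to 5, an L position)
n=10: L (options 9(W), 6(W) are all W)
n=11: W (go to 10, an L position)
n=12: L (options 11(W), 8(W) are all W)
n=13: W (go to 12, an L position)
n=14: W (go to 10, an L position)
n=15: L (options 14(W), 11(W) are all W)
n=16: W (go to 15, an L position)
n=17: L (options 16(W), 13(W) are all W)
n=18: W (go to 17, an L position)
n=19: W (go to 15, an L position)
n=20: L (options 19(W), 16(W) are all W)
n=21: W (go to 20, an L position)
n=22: L (options 21(W), 18(W) are all W)
n=23: W (go to 22, an L position)
n=24: W (go to 20, an L position)
n=25: L (options 24(W), 21(W) are all W)
n=26: W (go to 25, an L position)
n=27: L (options 26(W), 23(W) are all W)
n=28: W (go to 27, an L position)
n=29: W (go to 25, an L position)
n=30: L (options 29(W), 26(W) are all W)
The losing starting values of n are exactly the entries labelled L in this table (13 of them).

0, 2, 5, 7, 10, 12, 15, 17, 20, 22, 25, 27, 30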